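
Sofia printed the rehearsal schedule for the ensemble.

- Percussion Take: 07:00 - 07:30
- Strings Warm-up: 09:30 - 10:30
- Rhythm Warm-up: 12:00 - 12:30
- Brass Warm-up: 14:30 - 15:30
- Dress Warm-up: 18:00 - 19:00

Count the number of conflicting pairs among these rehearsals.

0

Sorted by start: Percussion Take, Strings Warm-up, Rhythm Warm-up, Brass Warm-up, Dress Warm-up.
Strings Warm-up starts after Percussion Take ends, so Percussion Take has no further overlaps.
Rhythm Warm-up starts after Strings Warm-up ends, so Strings Warm-up has no further overlaps.
Brass Warm-up starts after Rhythm Warm-up ends, so Rhythm Warm-up has no further overlaps.
Dress Warm-up starts after Brass Warm-up ends.
No pair overlaps.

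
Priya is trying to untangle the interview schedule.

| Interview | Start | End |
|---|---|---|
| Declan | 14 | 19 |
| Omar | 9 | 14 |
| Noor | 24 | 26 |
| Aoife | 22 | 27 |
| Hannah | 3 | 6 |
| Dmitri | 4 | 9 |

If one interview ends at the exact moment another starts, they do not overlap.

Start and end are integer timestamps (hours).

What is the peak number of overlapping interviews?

2

Walk through starts and ends in time order (an end at T is processed before a start at T):
3 start Hannah → 1
4 start Dmitri → 2
6 end Hannah → 1
9 end Dmitri → 0
9 start Omar → 1
14 end Omar → 0
14 start Declan → 1
19 end Declan → 0
22 start Aoife → 1
24 start Noor → 2
26 end Noor → 1
27 end Aoife → 0
Peak is 2, at 4 (Dmitri, Hannah).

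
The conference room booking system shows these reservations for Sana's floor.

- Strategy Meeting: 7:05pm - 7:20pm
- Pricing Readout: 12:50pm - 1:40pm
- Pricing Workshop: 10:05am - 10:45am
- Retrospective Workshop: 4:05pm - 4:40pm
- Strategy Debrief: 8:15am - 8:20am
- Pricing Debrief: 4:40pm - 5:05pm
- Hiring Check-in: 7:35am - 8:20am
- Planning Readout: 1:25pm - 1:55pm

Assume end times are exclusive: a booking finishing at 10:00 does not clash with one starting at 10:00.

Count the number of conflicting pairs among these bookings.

Sorted by start: Hiring Check-in, Strategy Debrief, Pricing Workshop, Pricing Readout, Planning Readout, Retrospective Workshop, Pricing Debrief, Strategy Meeting.
Strategy Debrief starts before Hiring Check-in ends → Hiring Check-in and Strategy Debrief overlap.
Pricing Workshop starts after Hiring Check-in ends; Hiring Check-in is clear from here.
Pricing Workshop starts after Strategy Debrief ends; Strategy Debrief is clear from here.
Pricing Readout starts after Pricing Workshop ends; Pricing Workshop is clear from here.
Planning Readout starts before Pricing Readout ends → Pricing Readout and Planning Readout overlap.
Retrospective Workshop starts after Pricing Readout ends; Pricing Readout is clear from here.
Retrospective Workshop starts after Planning Readout ends; Planning Readout is clear from here.
Pricing Debrief starts exactly when Retrospective Workshop ends (back-to-back, no overlap); Retrospective Workshop is clear from here.
Strategy Meeting starts after Pricing Debrief ends.
Overlapping pairs: Hiring Check-in & Strategy Debrief, Planning Readout & Pricing Readout — 2 in total.

2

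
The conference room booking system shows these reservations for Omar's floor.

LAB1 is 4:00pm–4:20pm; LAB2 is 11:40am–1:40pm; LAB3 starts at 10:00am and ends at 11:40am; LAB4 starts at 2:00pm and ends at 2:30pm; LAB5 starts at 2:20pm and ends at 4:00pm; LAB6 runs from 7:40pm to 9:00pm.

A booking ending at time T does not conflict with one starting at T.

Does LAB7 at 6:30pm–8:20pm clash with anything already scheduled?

Yes — it overlaps LAB6

LAB3: ends 11:40am at or before LAB7 starts 6:30pm → clear.
LAB2: ends 1:40pm at or before LAB7 starts 6:30pm → clear.
LAB4: ends 2:30pm at or before LAB7 starts 6:30pm → clear.
LAB5: ends 4:00pm at or before LAB7 starts 6:30pm → clear.
LAB1: ends 4:20pm at or before LAB7 starts 6:30pm → clear.
LAB6: starts 7:40pm before LAB7 ends 8:20pm, and ends 9:00pm after LAB7 starts 6:30pm → overlap.
LAB7 overlaps LAB6.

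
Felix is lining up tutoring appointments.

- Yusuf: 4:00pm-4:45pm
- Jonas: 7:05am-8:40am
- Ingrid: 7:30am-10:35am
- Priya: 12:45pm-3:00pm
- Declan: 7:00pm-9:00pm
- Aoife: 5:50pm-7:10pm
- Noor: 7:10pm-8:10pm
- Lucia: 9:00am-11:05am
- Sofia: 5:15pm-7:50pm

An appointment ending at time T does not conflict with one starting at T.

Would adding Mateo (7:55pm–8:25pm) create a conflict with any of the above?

Yes — it overlaps Declan, Noor

Jonas: ends 8:40am at or before Mateo starts 7:55pm → clear.
Ingrid: ends 10:35am at or before Mateo starts 7:55pm → clear.
Lucia: ends 11:05am at or before Mateo starts 7:55pm → clear.
Priya: ends 3:00pm at or before Mateo starts 7:55pm → clear.
Yusuf: ends 4:45pm at or before Mateo starts 7:55pm → clear.
Sofia: ends 7:50pm at or before Mateo starts 7:55pm → clear.
Aoife: ends 7:10pm at or before Mateo starts 7:55pm → clear.
Declan: starts 7:00pm before Mateo ends 8:25pm, and ends 9:00pm after Mateo starts 7:55pm → overlap.
Noor: starts 7:10pm before Mateo ends 8:25pm, and ends 8:10pm after Mateo starts 7:55pm → overlap.
Mateo overlaps Declan, Noor.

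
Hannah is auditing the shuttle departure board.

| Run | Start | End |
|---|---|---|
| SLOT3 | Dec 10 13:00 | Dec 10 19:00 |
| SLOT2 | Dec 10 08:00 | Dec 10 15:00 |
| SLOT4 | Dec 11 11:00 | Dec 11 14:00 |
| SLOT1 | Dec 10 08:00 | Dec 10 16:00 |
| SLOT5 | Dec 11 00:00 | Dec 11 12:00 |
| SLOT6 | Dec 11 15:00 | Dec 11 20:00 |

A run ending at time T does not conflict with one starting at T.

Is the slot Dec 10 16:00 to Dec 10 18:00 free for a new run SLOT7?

No — it overlaps SLOT3

SLOT1: ends Dec 10 16:00 at or before SLOT7 starts Dec 10 16:00 → clear.
SLOT2: ends Dec 10 15:00 at or before SLOT7 starts Dec 10 16:00 → clear.
SLOT3: starts Dec 10 13:00 before SLOT7 ends Dec 10 18:00, and ends Dec 10 19:00 after SLOT7 starts Dec 10 16:00 → overlap.
SLOT5: starts Dec 11 00:00 at or after SLOT7 ends Dec 10 18:00 → clear.
SLOT4: starts Dec 11 11:00 at or after SLOT7 ends Dec 10 18:00 → clear.
SLOT6: starts Dec 11 15:00 at or after SLOT7 ends Dec 10 18:00 → clear.
SLOT7 overlaps SLOT3.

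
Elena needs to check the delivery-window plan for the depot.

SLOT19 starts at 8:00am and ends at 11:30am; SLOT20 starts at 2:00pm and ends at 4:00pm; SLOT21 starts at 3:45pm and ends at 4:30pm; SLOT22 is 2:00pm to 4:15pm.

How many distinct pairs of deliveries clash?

3

Sorted by start: SLOT19, SLOT20, SLOT22, SLOT21.
SLOT20 starts after SLOT19 ends, so SLOT19 has no further overlaps.
SLOT22 starts before SLOT20 ends → SLOT20 and SLOT22 overlap.
SLOT21 starts before SLOT20 ends → SLOT20 and SLOT21 overlap.
SLOT21 starts before SLOT22 ends → SLOT22 and SLOT21 overlap.
Overlapping pairs: SLOT20 & SLOT21, SLOT20 & SLOT22, SLOT21 & SLOT22 — 3 in total.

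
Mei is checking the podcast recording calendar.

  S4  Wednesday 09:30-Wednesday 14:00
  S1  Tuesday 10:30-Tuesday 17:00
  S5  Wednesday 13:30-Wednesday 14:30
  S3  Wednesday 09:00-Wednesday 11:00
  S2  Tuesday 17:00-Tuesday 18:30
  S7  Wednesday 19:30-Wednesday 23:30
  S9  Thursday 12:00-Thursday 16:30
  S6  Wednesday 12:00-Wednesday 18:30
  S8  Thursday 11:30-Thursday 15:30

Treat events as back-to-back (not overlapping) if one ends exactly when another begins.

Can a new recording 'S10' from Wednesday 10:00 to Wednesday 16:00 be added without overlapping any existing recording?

S1: ends Tuesday 17:00 at or before S10 starts Wednesday 10:00 → clear.
S2: ends Tuesday 18:30 at or before S10 starts Wednesday 10:00 → clear.
S3: starts Wednesday 09:00 before S10 ends Wednesday 16:00, and ends Wednesday 11:00 after S10 starts Wednesday 10:00 → overlap.
S4: starts Wednesday 09:30 before S10 ends Wednesday 16:00, and ends Wednesday 14:00 after S10 starts Wednesday 10:00 → overlap.
S6: starts Wednesday 12:00 before S10 ends Wednesday 16:00, and ends Wednesday 18:30 after S10 starts Wednesday 10:00 → overlap.
S5: starts Wednesday 13:30 before S10 ends Wednesday 16:00, and ends Wednesday 14:30 after S10 starts Wednesday 10:00 → overlap.
S7: starts Wednesday 19:30 at or after S10 ends Wednesday 16:00 → clear.
S8: starts Thursday 11:30 at or after S10 ends Wednesday 16:00 → clear.
S9: starts Thursday 12:00 at or after S10 ends Wednesday 16:00 → clear.
S10 overlaps S3, S4, S5, S6.

No — it overlaps S3, S4, S5, S6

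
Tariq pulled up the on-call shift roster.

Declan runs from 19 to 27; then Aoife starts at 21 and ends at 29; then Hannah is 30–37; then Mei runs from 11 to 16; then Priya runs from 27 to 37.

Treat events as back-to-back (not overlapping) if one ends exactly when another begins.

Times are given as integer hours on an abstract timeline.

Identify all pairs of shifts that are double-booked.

Two intervals overlap when each starts before the other ends.
Sorted by start: Mei, Declan, Aoife, Priya, Hannah.
Declan starts after Mei ends; Mei is clear from here.
Aoife starts before Declan ends → Declan and Aoife overlap.
Priya starts exactly when Declan ends (back-to-back, no overlap); Declan is clear from here.
Priya starts before Aoife ends → Aoife and Priya overlap.
Hannah starts after Aoife ends.
Hannah starts before Priya ends → Priya and Hannah overlap.

Aoife & Declan, Aoife & Priya, Hannah & Priya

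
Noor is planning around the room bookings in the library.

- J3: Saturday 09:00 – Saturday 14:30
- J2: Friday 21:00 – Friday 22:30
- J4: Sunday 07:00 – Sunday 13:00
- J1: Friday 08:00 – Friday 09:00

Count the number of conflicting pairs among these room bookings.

Check each pair: they overlap iff neither finishes before the other starts.
Sorted by start: J1, J2, J3, J4.
J2 starts after J1 ends — done with J1.
J3 starts after J2 ends — done with J2.
J4 starts after J3 ends.
No pair overlaps.

0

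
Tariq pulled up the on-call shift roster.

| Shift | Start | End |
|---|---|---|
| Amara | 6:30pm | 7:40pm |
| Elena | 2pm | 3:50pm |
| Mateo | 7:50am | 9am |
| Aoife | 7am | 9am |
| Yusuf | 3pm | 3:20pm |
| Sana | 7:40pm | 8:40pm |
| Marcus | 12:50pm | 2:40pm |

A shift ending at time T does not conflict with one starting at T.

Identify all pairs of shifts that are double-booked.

Aoife & Mateo, Elena & Marcus, Elena & Yusuf

Sorted by start: Aoife, Mateo, Marcus, Elena, Yusuf, Amara, Sana.
Mateo starts before Aoife ends → Aoife and Mateo overlap.
Marcus starts after Aoife ends — done with Aoife.
Marcus starts after Mateo ends — done with Mateo.
Elena starts before Marcus ends → Marcus and Elena overlap.
Yusuf starts after Marcus ends — done with Marcus.
Yusuf starts before Elena ends → Elena and Yusuf overlap.
Amara starts after Elena ends — done with Elena.
Amara starts after Yusuf ends — done with Yusuf.
Sana starts exactly when Amara ends (back-to-back, no overlap).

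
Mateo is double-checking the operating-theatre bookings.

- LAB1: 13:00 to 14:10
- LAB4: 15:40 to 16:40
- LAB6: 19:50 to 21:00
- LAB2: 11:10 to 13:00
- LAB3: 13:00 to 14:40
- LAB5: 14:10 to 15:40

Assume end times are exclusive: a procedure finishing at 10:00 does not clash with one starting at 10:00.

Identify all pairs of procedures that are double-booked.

Sorted by start: LAB2, LAB1, LAB3, LAB5, LAB4, LAB6.
LAB1 starts exactly when LAB2 ends (back-to-back, no overlap), so nothing later overlaps LAB2 either.
LAB3 starts before LAB1 ends → LAB1 and LAB3 overlap.
LAB5 starts exactly when LAB1 ends (back-to-back, no overlap), so nothing later overlaps LAB1 either.
LAB5 starts before LAB3 ends → LAB3 and LAB5 overlap.
LAB4 starts after LAB3 ends, so nothing later overlaps LAB3 either.
LAB4 starts exactly when LAB5 ends (back-to-back, no overlap), so nothing later overlaps LAB5 either.
LAB6 starts after LAB4 ends.

LAB1 & LAB3, LAB3 & LAB5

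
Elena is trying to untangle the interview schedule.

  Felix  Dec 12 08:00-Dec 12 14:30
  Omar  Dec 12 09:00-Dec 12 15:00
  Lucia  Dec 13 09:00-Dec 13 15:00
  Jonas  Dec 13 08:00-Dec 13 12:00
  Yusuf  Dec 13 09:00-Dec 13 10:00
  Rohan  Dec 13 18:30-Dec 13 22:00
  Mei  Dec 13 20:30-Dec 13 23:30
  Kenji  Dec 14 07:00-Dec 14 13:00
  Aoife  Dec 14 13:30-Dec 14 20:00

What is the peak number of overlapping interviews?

3

Sort all start/end points and keep a running count:
Dec 12 08:00 start Felix → 1
Dec 12 09:00 start Omar → 2
Dec 12 14:30 end Felix → 1
Dec 12 15:00 end Omar → 0
Dec 13 08:00 start Jonas → 1
Dec 13 09:00 start Lucia → 2
Dec 13 09:00 start Yusuf → 3
Dec 13 10:00 end Yusuf → 2
Dec 13 12:00 end Jonas → 1
Dec 13 15:00 end Lucia → 0
Dec 13 18:30 start Rohan → 1
Dec 13 20:30 start Mei → 2
Dec 13 22:00 end Rohan → 1
Dec 13 23:30 end Mei → 0
Dec 14 07:00 start Kenji → 1
Dec 14 13:00 end Kenji → 0
Dec 14 13:30 start Aoife → 1
Dec 14 20:00 end Aoife → 0
Peak is 3, at Dec 13 09:00 (Jonas, Lucia, Yusuf).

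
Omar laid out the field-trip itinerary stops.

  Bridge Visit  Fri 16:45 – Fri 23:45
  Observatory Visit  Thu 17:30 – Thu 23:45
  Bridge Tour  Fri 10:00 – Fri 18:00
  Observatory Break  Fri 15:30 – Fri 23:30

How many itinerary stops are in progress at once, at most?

Walk through starts and ends in time order (an end at T is processed before a start at T):
Thu 17:30 start Observatory Visit → 1
Thu 23:45 end Observatory Visit → 0
Fri 10:00 start Bridge Tour → 1
Fri 15:30 start Observatory Break → 2
Fri 16:45 start Bridge Visit → 3
Fri 18:00 end Bridge Tour → 2
Fri 23:30 end Observatory Break → 1
Fri 23:45 end Bridge Visit → 0
Peak is 3, at Fri 16:45 (Bridge Tour, Bridge Visit, Observatory Break).

3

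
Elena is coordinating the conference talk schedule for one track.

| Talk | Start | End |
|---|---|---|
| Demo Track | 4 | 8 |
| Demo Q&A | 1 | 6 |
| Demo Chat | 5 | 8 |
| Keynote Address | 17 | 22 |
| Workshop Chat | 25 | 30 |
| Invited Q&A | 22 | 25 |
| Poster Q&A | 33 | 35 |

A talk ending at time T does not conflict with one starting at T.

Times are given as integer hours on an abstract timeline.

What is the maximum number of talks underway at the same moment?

3

Sweep the timeline, counting +1 at each start and −1 at each end (ends before starts at a tie):
1 start Demo Q&A → 1
4 start Demo Track → 2
5 start Demo Chat → 3
6 end Demo Q&A → 2
8 end Demo Chat → 1
8 end Demo Track → 0
17 start Keynote Address → 1
22 end Keynote Address → 0
22 start Invited Q&A → 1
25 end Invited Q&A → 0
25 start Workshop Chat → 1
30 end Workshop Chat → 0
33 start Poster Q&A → 1
35 end Poster Q&A → 0
Peak is 3, at 5 (Demo Chat, Demo Q&A, Demo Track).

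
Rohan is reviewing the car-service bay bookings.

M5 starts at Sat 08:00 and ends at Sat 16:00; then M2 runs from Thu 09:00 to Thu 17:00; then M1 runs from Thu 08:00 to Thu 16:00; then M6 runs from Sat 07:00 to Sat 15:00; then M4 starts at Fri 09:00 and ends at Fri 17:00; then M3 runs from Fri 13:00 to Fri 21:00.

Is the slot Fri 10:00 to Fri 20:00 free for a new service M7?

M1: ends Thu 16:00 at or before M7 starts Fri 10:00 → clear.
M2: ends Thu 17:00 at or before M7 starts Fri 10:00 → clear.
M4: starts Fri 09:00 before M7 ends Fri 20:00, and ends Fri 17:00 after M7 starts Fri 10:00 → overlap.
M3: starts Fri 13:00 before M7 ends Fri 20:00, and ends Fri 21:00 after M7 starts Fri 10:00 → overlap.
M6: starts Sat 07:00 at or after M7 ends Fri 20:00 → clear.
M5: starts Sat 08:00 at or after M7 ends Fri 20:00 → clear.
M7 overlaps M3, M4.

No — it overlaps M3, M4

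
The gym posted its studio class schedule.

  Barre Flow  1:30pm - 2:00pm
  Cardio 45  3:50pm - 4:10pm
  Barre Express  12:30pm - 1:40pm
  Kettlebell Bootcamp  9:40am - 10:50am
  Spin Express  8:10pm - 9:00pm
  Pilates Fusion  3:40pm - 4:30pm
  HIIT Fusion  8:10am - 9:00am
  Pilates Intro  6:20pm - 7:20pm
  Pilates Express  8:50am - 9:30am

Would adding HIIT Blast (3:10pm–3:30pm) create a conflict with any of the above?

No — it doesn't clash with anything

HIIT Fusion: ends 9:00am at or before HIIT Blast starts 3:10pm → clear.
Pilates Express: ends 9:30am at or before HIIT Blast starts 3:10pm → clear.
Kettlebell Bootcamp: ends 10:50am at or before HIIT Blast starts 3:10pm → clear.
Barre Express: ends 1:40pm at or before HIIT Blast starts 3:10pm → clear.
Barre Flow: ends 2:00pm at or before HIIT Blast starts 3:10pm → clear.
Pilates Fusion: starts 3:40pm at or after HIIT Blast ends 3:30pm → clear.
Cardio 45: starts 3:50pm at or after HIIT Blast ends 3:30pm → clear.
Pilates Intro: starts 6:20pm at or after HIIT Blast ends 3:30pm → clear.
Spin Express: starts 8:10pm at or after HIIT Blast ends 3:30pm → clear.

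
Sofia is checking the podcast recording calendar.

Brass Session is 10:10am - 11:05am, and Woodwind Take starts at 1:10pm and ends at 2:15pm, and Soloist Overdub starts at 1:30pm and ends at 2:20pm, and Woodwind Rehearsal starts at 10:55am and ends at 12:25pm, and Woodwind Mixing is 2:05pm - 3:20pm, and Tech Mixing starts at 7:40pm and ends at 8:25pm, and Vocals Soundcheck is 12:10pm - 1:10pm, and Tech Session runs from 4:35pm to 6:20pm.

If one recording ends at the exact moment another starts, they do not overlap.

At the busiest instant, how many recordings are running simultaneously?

3

Sweep the timeline, counting +1 at each start and −1 at each end (ends before starts at a tie):
10:10am start Brass Session → 1
10:55am start Woodwind Rehearsal → 2
11:05am end Brass Session → 1
12:10pm start Vocals Soundcheck → 2
12:25pm end Woodwind Rehearsal → 1
1:10pm end Vocals Soundcheck → 0
1:10pm start Woodwind Take → 1
1:30pm start Soloist Overdub → 2
2:05pm start Woodwind Mixing → 3
2:15pm end Woodwind Take → 2
2:20pm end Soloist Overdub → 1
3:20pm end Woodwind Mixing → 0
4:35pm start Tech Session → 1
6:20pm end Tech Session → 0
7:40pm start Tech Mixing → 1
8:25pm end Tech Mixing → 0
Peak is 3, at 2:05pm (Soloist Overdub, Woodwind Mixing, Woodwind Take).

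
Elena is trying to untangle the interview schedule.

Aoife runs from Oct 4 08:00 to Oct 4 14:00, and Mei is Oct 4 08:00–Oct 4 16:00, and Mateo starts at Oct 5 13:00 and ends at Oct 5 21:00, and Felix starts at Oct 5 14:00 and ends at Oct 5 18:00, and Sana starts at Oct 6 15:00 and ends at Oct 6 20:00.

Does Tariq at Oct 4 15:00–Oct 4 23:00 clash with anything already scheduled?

Aoife: ends Oct 4 14:00 at or before Tariq starts Oct 4 15:00 → clear.
Mei: starts Oct 4 08:00 before Tariq ends Oct 4 23:00, and ends Oct 4 16:00 after Tariq starts Oct 4 15:00 → overlap.
Mateo: starts Oct 5 13:00 at or after Tariq ends Oct 4 23:00 → clear.
Felix: starts Oct 5 14:00 at or after Tariq ends Oct 4 23:00 → clear.
Sana: starts Oct 6 15:00 at or after Tariq ends Oct 4 23:00 → clear.
Tariq overlaps Mei.

Yes — it overlaps Mei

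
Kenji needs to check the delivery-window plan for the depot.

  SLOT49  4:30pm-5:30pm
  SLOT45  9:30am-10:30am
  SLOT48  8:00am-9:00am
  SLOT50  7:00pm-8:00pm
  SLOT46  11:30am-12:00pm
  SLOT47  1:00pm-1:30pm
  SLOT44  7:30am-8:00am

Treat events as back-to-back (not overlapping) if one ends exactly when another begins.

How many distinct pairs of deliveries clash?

Sorted by start: SLOT44, SLOT48, SLOT45, SLOT46, SLOT47, SLOT49, SLOT50.
SLOT48 starts exactly when SLOT44 ends (back-to-back, no overlap), so SLOT44 has no further overlaps.
SLOT45 starts after SLOT48 ends, so SLOT48 has no further overlaps.
SLOT46 starts after SLOT45 ends, so SLOT45 has no further overlaps.
SLOT47 starts after SLOT46 ends, so SLOT46 has no further overlaps.
SLOT49 starts after SLOT47 ends, so SLOT47 has no further overlaps.
SLOT50 starts after SLOT49 ends.
No pair overlaps.

0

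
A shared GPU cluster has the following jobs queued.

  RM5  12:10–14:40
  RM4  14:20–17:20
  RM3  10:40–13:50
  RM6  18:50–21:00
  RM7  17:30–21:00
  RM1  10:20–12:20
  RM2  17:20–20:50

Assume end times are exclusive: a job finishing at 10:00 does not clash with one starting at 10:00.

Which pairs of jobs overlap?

Sorted by start: RM1, RM3, RM5, RM4, RM2, RM7, RM6.
RM3 starts before RM1 ends → RM1 and RM3 overlap.
RM5 starts before RM1 ends → RM1 and RM5 overlap.
RM4 starts after RM1 ends — done with RM1.
RM5 starts before RM3 ends → RM3 and RM5 overlap.
RM4 starts after RM3 ends — done with RM3.
RM4 starts before RM5 ends → RM5 and RM4 overlap.
RM2 starts after RM5 ends — done with RM5.
RM2 starts exactly when RM4 ends (back-to-back, no overlap) — done with RM4.
RM7 starts before RM2 ends → RM2 and RM7 overlap.
RM6 starts before RM2 ends → RM2 and RM6 overlap.
RM6 starts before RM7 ends → RM7 and RM6 overlap.

RM1 & RM3, RM1 & RM5, RM2 & RM6, RM2 & RM7, RM3 & RM5, RM4 & RM5, RM6 & RM7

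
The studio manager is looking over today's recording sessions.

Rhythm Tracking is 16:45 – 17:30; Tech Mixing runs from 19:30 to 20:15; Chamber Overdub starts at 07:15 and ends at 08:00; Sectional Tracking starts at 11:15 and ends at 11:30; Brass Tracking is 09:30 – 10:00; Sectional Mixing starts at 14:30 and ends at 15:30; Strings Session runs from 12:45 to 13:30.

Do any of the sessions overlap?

No

Two intervals overlap when each starts before the other ends.
Sorted by start: Chamber Overdub, Brass Tracking, Sectional Tracking, Strings Session, Sectional Mixing, Rhythm Tracking, Tech Mixing.
Brass Tracking starts after Chamber Overdub ends, so nothing later overlaps Chamber Overdub either.
Sectional Tracking starts after Brass Tracking ends, so nothing later overlaps Brass Tracking either.
Strings Session starts after Sectional Tracking ends, so nothing later overlaps Sectional Tracking either.
Sectional Mixing starts after Strings Session ends, so nothing later overlaps Strings Session either.
Rhythm Tracking starts after Sectional Mixing ends, so nothing later overlaps Sectional Mixing either.
Tech Mixing starts after Rhythm Tracking ends.
Every pair is clear; the schedule has no overlaps.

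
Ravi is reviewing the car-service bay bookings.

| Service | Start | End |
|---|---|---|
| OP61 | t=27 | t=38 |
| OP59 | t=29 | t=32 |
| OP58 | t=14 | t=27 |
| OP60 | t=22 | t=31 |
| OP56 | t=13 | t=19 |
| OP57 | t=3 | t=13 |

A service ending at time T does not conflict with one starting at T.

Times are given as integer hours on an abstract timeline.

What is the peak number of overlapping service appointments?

3

Sweep the timeline, counting +1 at each start and −1 at each end (ends before starts at a tie):
t=3 start OP57 → 1
t=13 end OP57 → 0
t=13 start OP56 → 1
t=14 start OP58 → 2
t=19 end OP56 → 1
t=22 start OP60 → 2
t=27 end OP58 → 1
t=27 start OP61 → 2
t=29 start OP59 → 3
t=31 end OP60 → 2
t=32 end OP59 → 1
t=38 end OP61 → 0
Peak is 3, at t=29 (OP59, OP60, OP61).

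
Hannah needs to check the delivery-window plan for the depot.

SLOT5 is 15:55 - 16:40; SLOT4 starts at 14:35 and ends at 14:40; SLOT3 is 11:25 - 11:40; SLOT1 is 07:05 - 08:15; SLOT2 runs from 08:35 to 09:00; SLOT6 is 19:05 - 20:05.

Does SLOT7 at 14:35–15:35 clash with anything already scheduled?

Yes — it overlaps SLOT4

SLOT1: ends 08:15 at or before SLOT7 starts 14:35 → clear.
SLOT2: ends 09:00 at or before SLOT7 starts 14:35 → clear.
SLOT3: ends 11:40 at or before SLOT7 starts 14:35 → clear.
SLOT4: starts 14:35 before SLOT7 ends 15:35, and ends 14:40 after SLOT7 starts 14:35 → overlap.
SLOT5: starts 15:55 at or after SLOT7 ends 15:35 → clear.
SLOT6: starts 19:05 at or after SLOT7 ends 15:35 → clear.
SLOT7 overlaps SLOT4.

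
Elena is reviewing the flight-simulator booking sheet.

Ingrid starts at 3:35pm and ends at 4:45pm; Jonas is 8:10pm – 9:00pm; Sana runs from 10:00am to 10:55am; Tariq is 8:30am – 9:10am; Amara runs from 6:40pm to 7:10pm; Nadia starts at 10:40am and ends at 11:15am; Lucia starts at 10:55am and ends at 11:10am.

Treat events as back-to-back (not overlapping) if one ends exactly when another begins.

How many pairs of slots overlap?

2

Sorted by start: Tariq, Sana, Nadia, Lucia, Ingrid, Amara, Jonas.
Sana starts after Tariq ends, so Tariq has no further overlaps.
Nadia starts before Sana ends → Sana and Nadia overlap.
Lucia starts exactly when Sana ends (back-to-back, no overlap), so Sana has no further overlaps.
Lucia starts before Nadia ends → Nadia and Lucia overlap.
Ingrid starts after Nadia ends, so Nadia has no further overlaps.
Ingrid starts after Lucia ends, so Lucia has no further overlaps.
Amara starts after Ingrid ends, so Ingrid has no further overlaps.
Jonas starts after Amara ends.
Overlapping pairs: Lucia & Nadia, Nadia & Sana — 2 in total.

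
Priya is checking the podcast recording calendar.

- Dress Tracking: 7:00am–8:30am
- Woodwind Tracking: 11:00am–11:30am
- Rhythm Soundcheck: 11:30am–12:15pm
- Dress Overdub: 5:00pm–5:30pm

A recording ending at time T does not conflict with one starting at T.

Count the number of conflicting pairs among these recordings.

Check each pair: they overlap iff neither finishes before the other starts.
Sorted by start: Dress Tracking, Woodwind Tracking, Rhythm Soundcheck, Dress Overdub.
Woodwind Tracking starts after Dress Tracking ends, so nothing later overlaps Dress Tracking either.
Rhythm Soundcheck starts exactly when Woodwind Tracking ends (back-to-back, no overlap), so nothing later overlaps Woodwind Tracking either.
Dress Overdub starts after Rhythm Soundcheck ends.
No pair overlaps.

0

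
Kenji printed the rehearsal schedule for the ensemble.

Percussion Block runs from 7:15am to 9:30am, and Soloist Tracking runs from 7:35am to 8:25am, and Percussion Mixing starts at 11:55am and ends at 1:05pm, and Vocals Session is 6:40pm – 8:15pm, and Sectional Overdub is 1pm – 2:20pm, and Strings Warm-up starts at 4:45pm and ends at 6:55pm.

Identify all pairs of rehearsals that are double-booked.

Percussion Block & Soloist Tracking, Percussion Mixing & Sectional Overdub, Strings Warm-up & Vocals Session

Sorted by start: Percussion Block, Soloist Tracking, Percussion Mixing, Sectional Overdub, Strings Warm-up, Vocals Session.
Soloist Tracking starts before Percussion Block ends → Percussion Block and Soloist Tracking overlap.
Percussion Mixing starts after Percussion Block ends, so nothing later overlaps Percussion Block either.
Percussion Mixing starts after Soloist Tracking ends, so nothing later overlaps Soloist Tracking either.
Sectional Overdub starts before Percussion Mixing ends → Percussion Mixing and Sectional Overdub overlap.
Strings Warm-up starts after Percussion Mixing ends, so nothing later overlaps Percussion Mixing either.
Strings Warm-up starts after Sectional Overdub ends, so nothing later overlaps Sectional Overdub either.
Vocals Session starts before Strings Warm-up ends → Strings Warm-up and Vocals Session overlap.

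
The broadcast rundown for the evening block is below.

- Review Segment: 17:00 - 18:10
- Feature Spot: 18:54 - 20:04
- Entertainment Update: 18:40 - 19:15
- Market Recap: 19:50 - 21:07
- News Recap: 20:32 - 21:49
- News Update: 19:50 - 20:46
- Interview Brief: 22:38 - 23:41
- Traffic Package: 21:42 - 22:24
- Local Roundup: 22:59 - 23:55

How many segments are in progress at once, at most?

Walk through starts and ends in time order (an end at T is processed before a start at T):
17:00 start Review Segment → 1
18:10 end Review Segment → 0
18:40 start Entertainment Update → 1
18:54 start Feature Spot → 2
19:15 end Entertainment Update → 1
19:50 start Market Recap → 2
19:50 start News Update → 3
20:04 end Feature Spot → 2
20:32 start News Recap → 3
20:46 end News Update → 2
21:07 end Market Recap → 1
21:42 start Traffic Package → 2
21:49 end News Recap → 1
22:24 end Traffic Package → 0
22:38 start Interview Brief → 1
22:59 start Local Roundup → 2
23:41 end Interview Brief → 1
23:55 end Local Roundup → 0
Peak is 3, at 19:50 (Feature Spot, Market Recap, News Update).

3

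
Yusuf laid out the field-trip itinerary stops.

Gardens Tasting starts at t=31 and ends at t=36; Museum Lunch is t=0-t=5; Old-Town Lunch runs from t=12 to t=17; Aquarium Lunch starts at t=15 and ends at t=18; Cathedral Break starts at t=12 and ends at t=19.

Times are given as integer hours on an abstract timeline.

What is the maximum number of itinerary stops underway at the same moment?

Sweep the timeline, counting +1 at each start and −1 at each end (ends before starts at a tie):
t=0 start Museum Lunch → 1
t=5 end Museum Lunch → 0
t=12 start Cathedral Break → 1
t=12 start Old-Town Lunch → 2
t=15 start Aquarium Lunch → 3
t=17 end Old-Town Lunch → 2
t=18 end Aquarium Lunch → 1
t=19 end Cathedral Break → 0
t=31 start Gardens Tasting → 1
t=36 end Gardens Tasting → 0
Peak is 3, at t=15 (Aquarium Lunch, Cathedral Break, Old-Town Lunch).

3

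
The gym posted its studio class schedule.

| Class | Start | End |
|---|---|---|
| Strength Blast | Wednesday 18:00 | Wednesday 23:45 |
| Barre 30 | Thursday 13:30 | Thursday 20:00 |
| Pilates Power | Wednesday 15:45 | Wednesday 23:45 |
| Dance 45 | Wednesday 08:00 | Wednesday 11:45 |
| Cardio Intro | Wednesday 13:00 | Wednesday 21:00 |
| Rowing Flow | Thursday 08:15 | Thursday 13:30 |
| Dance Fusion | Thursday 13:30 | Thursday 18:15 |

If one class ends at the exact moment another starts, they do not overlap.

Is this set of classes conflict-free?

No

Sorted by start: Dance 45, Cardio Intro, Pilates Power, Strength Blast, Rowing Flow, Dance Fusion, Barre 30.
Cardio Intro starts after Dance 45 ends, so nothing later overlaps Dance 45 either.
Pilates Power starts before Cardio Intro ends → Cardio Intro and Pilates Power overlap.
That's a conflict, so the schedule is not conflict-free.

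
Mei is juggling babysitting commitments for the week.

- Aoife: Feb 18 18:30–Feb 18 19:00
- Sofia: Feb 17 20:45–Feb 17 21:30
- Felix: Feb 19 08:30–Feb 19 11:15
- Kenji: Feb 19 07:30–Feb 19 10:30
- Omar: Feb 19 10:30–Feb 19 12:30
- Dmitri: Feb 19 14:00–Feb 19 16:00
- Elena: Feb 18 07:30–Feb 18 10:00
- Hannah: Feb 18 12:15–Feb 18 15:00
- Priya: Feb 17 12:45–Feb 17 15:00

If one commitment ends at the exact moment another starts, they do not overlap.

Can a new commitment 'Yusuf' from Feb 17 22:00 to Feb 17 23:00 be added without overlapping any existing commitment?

Priya: ends Feb 17 15:00 at or before Yusuf starts Feb 17 22:00 → clear.
Sofia: ends Feb 17 21:30 at or before Yusuf starts Feb 17 22:00 → clear.
Elena: starts Feb 18 07:30 at or after Yusuf ends Feb 17 23:00 → clear.
Hannah: starts Feb 18 12:15 at or after Yusuf ends Feb 17 23:00 → clear.
Aoife: starts Feb 18 18:30 at or after Yusuf ends Feb 17 23:00 → clear.
Kenji: starts Feb 19 07:30 at or after Yusuf ends Feb 17 23:00 → clear.
Felix: starts Feb 19 08:30 at or after Yusuf ends Feb 17 23:00 → clear.
Omar: starts Feb 19 10:30 at or after Yusuf ends Feb 17 23:00 → clear.
Dmitri: starts Feb 19 14:00 at or after Yusuf ends Feb 17 23:00 → clear.

Yes — the slot is free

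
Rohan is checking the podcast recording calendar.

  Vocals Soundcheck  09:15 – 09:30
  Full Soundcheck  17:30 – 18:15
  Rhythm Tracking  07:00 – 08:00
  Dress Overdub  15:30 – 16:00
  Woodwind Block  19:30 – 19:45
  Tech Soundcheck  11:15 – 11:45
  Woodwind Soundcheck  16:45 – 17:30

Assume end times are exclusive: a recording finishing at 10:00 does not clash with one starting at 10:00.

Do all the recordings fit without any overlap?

Check each pair: they overlap iff neither finishes before the other starts.
Sorted by start: Rhythm Tracking, Vocals Soundcheck, Tech Soundcheck, Dress Overdub, Woodwind Soundcheck, Full Soundcheck, Woodwind Block.
Vocals Soundcheck starts after Rhythm Tracking ends, so Rhythm Tracking has no further overlaps.
Tech Soundcheck starts after Vocals Soundcheck ends, so Vocals Soundcheck has no further overlaps.
Dress Overdub starts after Tech Soundcheck ends, so Tech Soundcheck has no further overlaps.
Woodwind Soundcheck starts after Dress Overdub ends, so Dress Overdub has no further overlaps.
Full Soundcheck starts exactly when Woodwind Soundcheck ends (back-to-back, no overlap), so Woodwind Soundcheck has no further overlaps.
Woodwind Block starts after Full Soundcheck ends.
Every pair is clear; the schedule has no overlaps.

Yes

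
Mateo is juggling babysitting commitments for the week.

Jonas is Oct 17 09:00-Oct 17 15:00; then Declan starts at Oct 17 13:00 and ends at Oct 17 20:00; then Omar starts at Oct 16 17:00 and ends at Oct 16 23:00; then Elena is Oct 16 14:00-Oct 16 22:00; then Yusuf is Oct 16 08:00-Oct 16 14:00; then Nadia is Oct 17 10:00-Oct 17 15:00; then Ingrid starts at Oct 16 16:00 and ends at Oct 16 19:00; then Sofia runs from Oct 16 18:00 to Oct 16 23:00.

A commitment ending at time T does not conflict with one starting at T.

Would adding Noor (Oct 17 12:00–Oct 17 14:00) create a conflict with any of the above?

Yes — it overlaps Declan, Jonas, Nadia

Yusuf: ends Oct 16 14:00 at or before Noor starts Oct 17 12:00 → clear.
Elena: ends Oct 16 22:00 at or before Noor starts Oct 17 12:00 → clear.
Ingrid: ends Oct 16 19:00 at or before Noor starts Oct 17 12:00 → clear.
Omar: ends Oct 16 23:00 at or before Noor starts Oct 17 12:00 → clear.
Sofia: ends Oct 16 23:00 at or before Noor starts Oct 17 12:00 → clear.
Jonas: starts Oct 17 09:00 before Noor ends Oct 17 14:00, and ends Oct 17 15:00 after Noor starts Oct 17 12:00 → overlap.
Nadia: starts Oct 17 10:00 before Noor ends Oct 17 14:00, and ends Oct 17 15:00 after Noor starts Oct 17 12:00 → overlap.
Declan: starts Oct 17 13:00 before Noor ends Oct 17 14:00, and ends Oct 17 20:00 after Noor starts Oct 17 12:00 → overlap.
Noor overlaps Jonas, Nadia, Declan.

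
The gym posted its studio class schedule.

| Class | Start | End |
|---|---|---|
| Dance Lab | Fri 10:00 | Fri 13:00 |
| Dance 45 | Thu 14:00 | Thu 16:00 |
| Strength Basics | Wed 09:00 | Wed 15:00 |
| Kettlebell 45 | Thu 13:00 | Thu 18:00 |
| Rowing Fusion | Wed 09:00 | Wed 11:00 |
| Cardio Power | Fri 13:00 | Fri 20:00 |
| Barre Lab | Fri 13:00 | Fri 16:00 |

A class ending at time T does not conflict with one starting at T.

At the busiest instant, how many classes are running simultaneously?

2

Sweep the timeline, counting +1 at each start and −1 at each end (ends before starts at a tie):
Wed 09:00 start Rowing Fusion → 1
Wed 09:00 start Strength Basics → 2
Wed 11:00 end Rowing Fusion → 1
Wed 15:00 end Strength Basics → 0
Thu 13:00 start Kettlebell 45 → 1
Thu 14:00 start Dance 45 → 2
Thu 16:00 end Dance 45 → 1
Thu 18:00 end Kettlebell 45 → 0
Fri 10:00 start Dance Lab → 1
Fri 13:00 end Dance Lab → 0
Fri 13:00 start Barre Lab → 1
Fri 13:00 start Cardio Power → 2
Fri 16:00 end Barre Lab → 1
Fri 20:00 end Cardio Power → 0
Peak is 2, at Wed 09:00 (Rowing Fusion, Strength Basics).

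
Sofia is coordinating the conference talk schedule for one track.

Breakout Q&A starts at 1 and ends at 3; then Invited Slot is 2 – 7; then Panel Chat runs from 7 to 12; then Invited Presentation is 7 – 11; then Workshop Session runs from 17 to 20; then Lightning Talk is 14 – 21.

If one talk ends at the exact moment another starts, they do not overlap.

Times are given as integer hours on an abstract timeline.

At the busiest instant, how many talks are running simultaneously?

2

Sweep the timeline, counting +1 at each start and −1 at each end (ends before starts at a tie):
1 start Breakout Q&A → 1
2 start Invited Slot → 2
3 end Breakout Q&A → 1
7 end Invited Slot → 0
7 start Invited Presentation → 1
7 start Panel Chat → 2
11 end Invited Presentation → 1
12 end Panel Chat → 0
14 start Lightning Talk → 1
17 start Workshop Session → 2
20 end Workshop Session → 1
21 end Lightning Talk → 0
Peak is 2, at 2 (Breakout Q&A, Invited Slot).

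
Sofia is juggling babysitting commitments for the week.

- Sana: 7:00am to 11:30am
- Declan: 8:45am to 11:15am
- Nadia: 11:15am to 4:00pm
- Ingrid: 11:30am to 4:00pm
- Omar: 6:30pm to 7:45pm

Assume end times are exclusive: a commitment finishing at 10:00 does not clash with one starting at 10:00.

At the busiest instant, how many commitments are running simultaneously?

Walk through starts and ends in time order (an end at T is processed before a start at T):
7:00am start Sana → 1
8:45am start Declan → 2
11:15am end Declan → 1
11:15am start Nadia → 2
11:30am end Sana → 1
11:30am start Ingrid → 2
4:00pm end Ingrid → 1
4:00pm end Nadia → 0
6:30pm start Omar → 1
7:45pm end Omar → 0
Peak is 2, at 8:45am (Declan, Sana).

2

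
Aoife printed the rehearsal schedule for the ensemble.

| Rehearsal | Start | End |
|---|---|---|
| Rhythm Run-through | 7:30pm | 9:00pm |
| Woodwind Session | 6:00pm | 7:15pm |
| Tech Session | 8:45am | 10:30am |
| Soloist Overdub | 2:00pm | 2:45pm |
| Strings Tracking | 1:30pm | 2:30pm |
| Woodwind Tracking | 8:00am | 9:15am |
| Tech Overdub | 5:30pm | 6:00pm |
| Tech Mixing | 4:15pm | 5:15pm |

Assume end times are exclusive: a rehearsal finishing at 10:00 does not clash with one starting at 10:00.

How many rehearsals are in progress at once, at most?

Walk through starts and ends in time order (an end at T is processed before a start at T):
8:00am start Woodwind Tracking → 1
8:45am start Tech Session → 2
9:15am end Woodwind Tracking → 1
10:30am end Tech Session → 0
1:30pm start Strings Tracking → 1
2:00pm start Soloist Overdub → 2
2:30pm end Strings Tracking → 1
2:45pm end Soloist Overdub → 0
4:15pm start Tech Mixing → 1
5:15pm end Tech Mixing → 0
5:30pm start Tech Overdub → 1
6:00pm end Tech Overdub → 0
6:00pm start Woodwind Session → 1
7:15pm end Woodwind Session → 0
7:30pm start Rhythm Run-through → 1
9:00pm end Rhythm Run-through → 0
Peak is 2, at 8:45am (Tech Session, Woodwind Tracking).

2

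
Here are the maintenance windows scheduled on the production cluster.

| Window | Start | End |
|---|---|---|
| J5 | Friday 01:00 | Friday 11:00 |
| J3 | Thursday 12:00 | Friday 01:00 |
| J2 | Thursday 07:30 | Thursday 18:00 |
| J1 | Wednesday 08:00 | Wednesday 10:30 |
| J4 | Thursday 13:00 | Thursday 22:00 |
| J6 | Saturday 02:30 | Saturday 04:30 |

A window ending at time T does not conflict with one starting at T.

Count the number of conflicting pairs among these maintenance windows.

Check each pair: they overlap iff neither finishes before the other starts.
Sorted by start: J1, J2, J3, J4, J5, J6.
J2 starts after J1 ends — done with J1.
J3 starts before J2 ends → J2 and J3 overlap.
J4 starts before J2 ends → J2 and J4 overlap.
J5 starts after J2 ends — done with J2.
J4 starts before J3 ends → J3 and J4 overlap.
J5 starts exactly when J3 ends (back-to-back, no overlap) — done with J3.
J5 starts after J4 ends — done with J4.
J6 starts after J5 ends.
Overlapping pairs: J2 & J3, J2 & J4, J3 & J4 — 3 in total.

3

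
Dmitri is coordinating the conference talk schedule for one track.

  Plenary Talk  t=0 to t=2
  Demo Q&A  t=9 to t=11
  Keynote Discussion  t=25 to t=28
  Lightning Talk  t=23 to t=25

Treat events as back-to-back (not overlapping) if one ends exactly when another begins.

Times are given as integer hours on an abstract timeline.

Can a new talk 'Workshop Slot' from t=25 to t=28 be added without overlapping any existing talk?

Plenary Talk: ends t=2 at or before Workshop Slot starts t=25 → clear.
Demo Q&A: ends t=11 at or before Workshop Slot starts t=25 → clear.
Lightning Talk: ends t=25 at or before Workshop Slot starts t=25 → clear.
Keynote Discussion: starts t=25 before Workshop Slot ends t=28, and ends t=28 after Workshop Slot starts t=25 → overlap.
Workshop Slot overlaps Keynote Discussion.

No — it overlaps Keynote Discussion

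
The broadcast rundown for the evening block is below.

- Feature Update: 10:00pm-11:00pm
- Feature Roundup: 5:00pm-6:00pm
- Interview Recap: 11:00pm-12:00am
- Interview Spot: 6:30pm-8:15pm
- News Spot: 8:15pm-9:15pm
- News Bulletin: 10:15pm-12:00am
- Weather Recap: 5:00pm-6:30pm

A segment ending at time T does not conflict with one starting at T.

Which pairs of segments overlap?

Sorted by start: Weather Recap, Feature Roundup, Interview Spot, News Spot, Feature Update, News Bulletin, Interview Recap.
Feature Roundup starts before Weather Recap ends → Weather Recap and Feature Roundup overlap.
Interview Spot starts exactly when Weather Recap ends (back-to-back, no overlap); Weather Recap is clear from here.
Interview Spot starts after Feature Roundup ends; Feature Roundup is clear from here.
News Spot starts exactly when Interview Spot ends (back-to-back, no overlap); Interview Spot is clear from here.
Feature Update starts after News Spot ends; News Spot is clear from here.
News Bulletin starts before Feature Update ends → Feature Update and News Bulletin overlap.
Interview Recap starts exactly when Feature Update ends (back-to-back, no overlap).
Interview Recap starts before News Bulletin ends → News Bulletin and Interview Recap overlap.

Feature Roundup & Weather Recap, Feature Update & News Bulletin, Interview Recap & News Bulletin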